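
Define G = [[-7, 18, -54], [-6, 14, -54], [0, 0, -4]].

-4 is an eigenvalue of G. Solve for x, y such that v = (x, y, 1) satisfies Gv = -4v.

We need (G + 4I)v = 0.
G + 4I = [[-3, 18, -54], [-6, 18, -54], [0, 0, 0]].
Row 1: (-3)·x + (18)·y + (-54)·1 = 0
Row 2: (-6)·x + (18)·y + (-54)·1 = 0
Row 3: (0)·x + (0)·y + (0)·1 = 0
Solving gives x = 0, y = 3.
Check: G·(0, 3, 1) = (0, -12, -4) = -4·(0, 3, 1).

0, 3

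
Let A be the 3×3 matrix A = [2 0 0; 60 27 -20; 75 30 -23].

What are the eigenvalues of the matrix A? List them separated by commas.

-3, 2, 7

Compute the characteristic polynomial p(s) = det(sI - A).
Expanding along the first row, p(s) = s^3 - 6s^2 - 13s + 42.
Since p(2) = 0, s = 2 is a root.
Dividing by (s - 2) leaves s^2 - 4s - 21.
The quadratic factors as (s + 3)·(s - 7).
Eigenvalues: -3, 2, 7.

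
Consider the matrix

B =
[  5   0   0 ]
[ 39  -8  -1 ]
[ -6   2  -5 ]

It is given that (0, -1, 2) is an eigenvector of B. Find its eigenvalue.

Compute Bv: B·(0, -1, 2) = (0, 6, -12).
Since Bv = λv, compare component 2: 6 = λ·-1, so λ = -6.

-6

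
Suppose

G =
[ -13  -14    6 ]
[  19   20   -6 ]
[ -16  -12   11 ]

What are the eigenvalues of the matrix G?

Set up det(μI - G) = 0.
Expanding along the first row, p(μ) = μ^3 - 18μ^2 + 107μ - 210.
Since p(6) = 0, μ = 6 is a root.
Factor out (μ - 6): p(μ) = (μ - 6)·(μ^2 - 12μ + 35).
The quadratic factors as (μ - 5)·(μ - 7).
Eigenvalues: 5, 6, 7.

5, 6, 7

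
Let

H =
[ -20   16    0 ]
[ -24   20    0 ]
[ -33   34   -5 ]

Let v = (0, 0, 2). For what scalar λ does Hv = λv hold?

Compute Hv: H·(0, 0, 2) = (0, 0, -10).
Since Hv = λv, compare component 3: -10 = λ·2, so λ = -5.

-5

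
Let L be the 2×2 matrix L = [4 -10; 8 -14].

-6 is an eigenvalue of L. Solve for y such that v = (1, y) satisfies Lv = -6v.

We need (L + 6I)v = 0.
L + 6I = [[10, -10], [8, -8]].
Row 1: (10)·1 + (-10)·y = 0
Row 2: (8)·1 + (-8)·y = 0
Solving gives y = 1.
Check: L·(1, 1) = (-6, -6) = -6·(1, 1).

1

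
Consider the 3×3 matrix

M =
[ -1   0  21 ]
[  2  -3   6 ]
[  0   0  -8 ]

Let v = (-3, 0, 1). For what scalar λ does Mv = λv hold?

-8

Compute Mv: M·(-3, 0, 1) = (24, 0, -8).
Since Mv = λv, compare component 1: 24 = λ·-3, so λ = -8.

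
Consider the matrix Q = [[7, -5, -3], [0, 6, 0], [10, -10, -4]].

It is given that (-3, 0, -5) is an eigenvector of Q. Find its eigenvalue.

2

Compute Qv: Q·(-3, 0, -5) = (-6, 0, -10).
Since Qv = λv, compare component 1: -6 = λ·-3, so λ = 2.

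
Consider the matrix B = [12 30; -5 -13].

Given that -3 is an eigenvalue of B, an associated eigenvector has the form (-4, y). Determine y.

2

We need (B + 3I)v = 0.
B + 3I = [[15, 30], [-5, -10]].
Row 1: (15)·-4 + (30)·y = 0
Row 2: (-5)·-4 + (-10)·y = 0
Solving gives y = 2.
Check: B·(-4, 2) = (12, -6) = -3·(-4, 2).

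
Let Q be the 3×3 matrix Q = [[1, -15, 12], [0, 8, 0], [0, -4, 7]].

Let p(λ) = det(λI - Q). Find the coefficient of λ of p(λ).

p(λ) = λ^3 - 16λ^2 + 71λ - 56.
The coefficient of λ is 71.

71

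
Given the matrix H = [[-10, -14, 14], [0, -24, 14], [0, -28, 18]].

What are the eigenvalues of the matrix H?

-10, -10, 4

Compute the characteristic polynomial p(r) = det(rI - H).
Expanding along the first row, p(r) = r^3 + 16r^2 + 20r - 400.
Try r = 4: p(4) = 0, so 4 is a root.
Factor out (r - 4): p(r) = (r - 4)·(r^2 + 20r + 100).
The quadratic factor is (r + 10)^2.
Eigenvalues: -10, -10, 4.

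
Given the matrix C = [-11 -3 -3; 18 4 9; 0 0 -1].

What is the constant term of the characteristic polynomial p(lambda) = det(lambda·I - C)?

p(0) = det(0·I − C) = det(−C) = (−1)^3·det(C).
det(C) = -10, so p(0) = 10.

10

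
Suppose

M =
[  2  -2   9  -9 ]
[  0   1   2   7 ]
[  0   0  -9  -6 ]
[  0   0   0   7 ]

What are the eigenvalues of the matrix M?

-9, 1, 2, 7

M is upper triangular, so its eigenvalues are the diagonal entries.
Diagonal: 2, 1, -9, 7.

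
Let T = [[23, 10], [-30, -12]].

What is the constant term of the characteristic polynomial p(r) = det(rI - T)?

24

p(0) = det(0·I − T) = det(−T) = (−1)^2·det(T).
det(T) = 24, so p(0) = 24.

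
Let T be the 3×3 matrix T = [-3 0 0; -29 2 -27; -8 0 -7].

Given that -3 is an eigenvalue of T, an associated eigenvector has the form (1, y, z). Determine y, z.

We need (T + 3I)v = 0.
T + 3I = [[0, 0, 0], [-29, 5, -27], [-8, 0, -4]].
Row 1: (0)·1 + (0)·y + (0)·z = 0
Row 2: (-29)·1 + (5)·y + (-27)·z = 0
Row 3: (-8)·1 + (0)·y + (-4)·z = 0
Solving gives y = -5, z = -2.
Check: T·(1, -5, -2) = (-3, 15, 6) = -3·(1, -5, -2).

-5, -2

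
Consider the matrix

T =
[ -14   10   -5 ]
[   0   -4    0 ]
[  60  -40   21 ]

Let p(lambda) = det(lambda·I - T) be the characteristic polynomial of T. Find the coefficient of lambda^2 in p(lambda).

-3

The coefficient of lambda^2 of det(lambda·I - T) is −trace(T).
trace(T) = (-14) + (-4) + (21) = 3, so the coefficient is -3.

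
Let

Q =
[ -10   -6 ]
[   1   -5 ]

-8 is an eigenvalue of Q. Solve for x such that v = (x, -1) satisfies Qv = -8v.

We need (Q + 8I)v = 0.
Q + 8I = [[-2, -6], [1, 3]].
Row 1: (-2)·x + (-6)·-1 = 0
Row 2: (1)·x + (3)·-1 = 0
Solving gives x = 3.
Check: Q·(3, -1) = (-24, 8) = -8·(3, -1).

3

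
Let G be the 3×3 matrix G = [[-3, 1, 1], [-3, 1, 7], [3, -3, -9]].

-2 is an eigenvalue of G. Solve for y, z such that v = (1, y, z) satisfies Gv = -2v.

We need (G + 2I)v = 0.
G + 2I = [[-1, 1, 1], [-3, 3, 7], [3, -3, -7]].
Row 1: (-1)·1 + (1)·y + (1)·z = 0
Row 2: (-3)·1 + (3)·y + (7)·z = 0
Row 3: (3)·1 + (-3)·y + (-7)·z = 0
Solving gives y = 1, z = 0.
Check: G·(1, 1, 0) = (-2, -2, 0) = -2·(1, 1, 0).

1, 0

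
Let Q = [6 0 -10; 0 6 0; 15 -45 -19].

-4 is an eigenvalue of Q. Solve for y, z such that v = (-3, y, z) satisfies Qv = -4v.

We need (Q + 4I)v = 0.
Q + 4I = [[10, 0, -10], [0, 10, 0], [15, -45, -15]].
Row 1: (10)·-3 + (0)·y + (-10)·z = 0
Row 2: (0)·-3 + (10)·y + (0)·z = 0
Row 3: (15)·-3 + (-45)·y + (-15)·z = 0
Solving gives y = 0, z = -3.
Check: Q·(-3, 0, -3) = (12, 0, 12) = -4·(-3, 0, -3).

0, -3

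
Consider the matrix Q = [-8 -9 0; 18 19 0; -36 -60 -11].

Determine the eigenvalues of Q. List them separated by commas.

Set up det(rI - Q) = 0.
Expanding the 3×3 determinant: p(r) = r^3 - 111r + 110.
Since p(1) = 0, r = 1 is a root.
Dividing by (r - 1) leaves r^2 + r - 110.
The quadratic factors as (r + 11)·(r - 10).
Eigenvalues: -11, 1, 10.

-11, 1, 10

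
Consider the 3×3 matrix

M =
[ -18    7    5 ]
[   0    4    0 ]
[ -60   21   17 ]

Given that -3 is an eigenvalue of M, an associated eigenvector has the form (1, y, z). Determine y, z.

0, 3

We need (M + 3I)v = 0.
M + 3I = [[-15, 7, 5], [0, 7, 0], [-60, 21, 20]].
Row 1: (-15)·1 + (7)·y + (5)·z = 0
Row 2: (0)·1 + (7)·y + (0)·z = 0
Row 3: (-60)·1 + (21)·y + (20)·z = 0
Solving gives y = 0, z = 3.
Check: M·(1, 0, 3) = (-3, 0, -9) = -3·(1, 0, 3).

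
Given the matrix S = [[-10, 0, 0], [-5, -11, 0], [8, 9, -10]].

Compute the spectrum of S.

-11, -10, -10

S is lower triangular, so its eigenvalues are the diagonal entries.
Diagonal: -10, -11, -10.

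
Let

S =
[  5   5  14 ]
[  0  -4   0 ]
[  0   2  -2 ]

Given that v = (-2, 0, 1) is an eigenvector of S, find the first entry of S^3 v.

First find the eigenvalue: Sv = (4, 0, -2) = -2·(-2, 0, 1), so λ = -2.
Then S^3 v = λ^3·v = (-2)^3·(-2, 0, 1) = -8·(-2, 0, 1) = (16, 0, -8).

16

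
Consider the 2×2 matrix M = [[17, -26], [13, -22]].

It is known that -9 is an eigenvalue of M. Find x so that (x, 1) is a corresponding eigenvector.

We need (M + 9I)v = 0.
M + 9I = [[26, -26], [13, -13]].
Row 1: (26)·x + (-26)·1 = 0
Row 2: (13)·x + (-13)·1 = 0
Solving gives x = 1.
Check: M·(1, 1) = (-9, -9) = -9·(1, 1).

1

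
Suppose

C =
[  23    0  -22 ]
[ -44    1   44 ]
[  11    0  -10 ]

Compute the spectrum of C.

1, 1, 12

Compute the characteristic polynomial p(lambda) = det(lambda·I - C).
Expanding the 3×3 determinant: p(lambda) = lambda^3 - 14·lambda^2 + 25·lambda - 12.
Try lambda = 1: p(1) = 0, so 1 is a root.
Factor out (lambda - 1): p(lambda) = (lambda - 1)·(lambda^2 - 13·lambda + 12).
The quadratic factors as (lambda - 1)·(lambda - 12).
Eigenvalues: 1, 1, 12.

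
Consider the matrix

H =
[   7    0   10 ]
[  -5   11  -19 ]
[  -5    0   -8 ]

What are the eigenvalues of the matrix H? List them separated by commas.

Set up det(λI - H) = 0.
Expanding along the first row, p(λ) = λ^3 - 10λ^2 - 17λ + 66.
Since p(-3) = 0, λ = -3 is a root.
Factor out (λ + 3): p(λ) = (λ + 3)·(λ^2 - 13λ + 22).
The quadratic factors as (λ - 2)·(λ - 11).
Eigenvalues: -3, 2, 11.

-3, 2, 11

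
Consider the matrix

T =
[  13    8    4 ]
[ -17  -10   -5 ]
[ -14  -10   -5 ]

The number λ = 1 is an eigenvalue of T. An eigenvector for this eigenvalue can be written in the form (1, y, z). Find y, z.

We need (T - 1I)v = 0.
T - 1I = [[12, 8, 4], [-17, -11, -5], [-14, -10, -6]].
Row 1: (12)·1 + (8)·y + (4)·z = 0
Row 2: (-17)·1 + (-11)·y + (-5)·z = 0
Row 3: (-14)·1 + (-10)·y + (-6)·z = 0
Solving gives y = -2, z = 1.
Check: T·(1, -2, 1) = (1, -2, 1) = 1·(1, -2, 1).

-2, 1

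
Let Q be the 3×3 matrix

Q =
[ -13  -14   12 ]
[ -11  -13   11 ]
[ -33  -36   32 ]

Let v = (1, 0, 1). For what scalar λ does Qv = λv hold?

-1

Compute Qv: Q·(1, 0, 1) = (-1, 0, -1).
Since Qv = λv, compare component 1: -1 = λ·1, so λ = -1.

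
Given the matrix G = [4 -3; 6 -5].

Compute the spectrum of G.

det(G - sI) = (4 - s)(-5 - s) - (-3)·(6) = s^2 + s - 2.
This factors as (s + 2)·(s - 1) = 0.
Eigenvalues: -2, 1.

-2, 1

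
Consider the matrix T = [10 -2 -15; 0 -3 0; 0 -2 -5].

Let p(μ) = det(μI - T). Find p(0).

-150

p(0) = det(0·I − T) = det(−T) = (−1)^3·det(T).
det(T) = 150, so p(0) = -150.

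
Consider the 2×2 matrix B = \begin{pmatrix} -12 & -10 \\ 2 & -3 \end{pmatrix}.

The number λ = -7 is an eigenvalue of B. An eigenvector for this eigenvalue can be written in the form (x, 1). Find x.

We need (B + 7I)v = 0.
B + 7I = [[-5, -10], [2, 4]].
Row 1: (-5)·x + (-10)·1 = 0
Row 2: (2)·x + (4)·1 = 0
Solving gives x = -2.
Check: B·(-2, 1) = (14, -7) = -7·(-2, 1).

-2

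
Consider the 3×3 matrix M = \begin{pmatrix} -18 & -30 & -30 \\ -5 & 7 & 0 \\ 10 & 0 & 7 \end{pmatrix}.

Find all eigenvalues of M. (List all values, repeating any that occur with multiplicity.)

The characteristic polynomial is p(t) = det(tI - M).
Cofactor expansion gives p(t) = t^3 + 4t^2 - 53t - 168.
Since p(-8) = 0, t = -8 is a root.
Dividing by (t + 8) leaves t^2 - 4t - 21.
The quadratic factors as (t + 3)·(t - 7).
Eigenvalues: -8, -3, 7.

-8, -3, 7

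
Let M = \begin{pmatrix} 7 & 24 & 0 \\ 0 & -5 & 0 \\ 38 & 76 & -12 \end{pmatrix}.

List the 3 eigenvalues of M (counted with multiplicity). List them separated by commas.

-12, -5, 7

Set up det(λI - M) = 0.
Cofactor expansion gives p(λ) = λ^3 + 10λ^2 - 59λ - 420.
Try λ = -5: p(-5) = 0, so -5 is a root.
Factor out (λ + 5): p(λ) = (λ + 5)·(λ^2 + 5λ - 84).
The quadratic factors as (λ + 12)·(λ - 7).
Eigenvalues: -12, -5, 7.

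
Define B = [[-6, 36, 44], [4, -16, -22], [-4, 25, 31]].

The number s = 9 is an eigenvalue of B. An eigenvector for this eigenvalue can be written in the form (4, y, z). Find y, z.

-2, 3

We need (B - 9I)v = 0.
B - 9I = [[-15, 36, 44], [4, -25, -22], [-4, 25, 22]].
Row 1: (-15)·4 + (36)·y + (44)·z = 0
Row 2: (4)·4 + (-25)·y + (-22)·z = 0
Row 3: (-4)·4 + (25)·y + (22)·z = 0
Solving gives y = -2, z = 3.
Check: B·(4, -2, 3) = (36, -18, 27) = 9·(4, -2, 3).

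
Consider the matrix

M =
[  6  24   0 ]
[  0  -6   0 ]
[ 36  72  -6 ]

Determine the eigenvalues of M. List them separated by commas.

Set up det(sI - M) = 0.
Cofactor expansion gives p(s) = s^3 + 6s^2 - 36s - 216.
Try s = 6: p(6) = 0, so 6 is a root.
Factor out (s - 6): p(s) = (s - 6)·(s^2 + 12s + 36).
The quadratic factor is (s + 6)^2.
Eigenvalues: -6, -6, 6.

-6, -6, 6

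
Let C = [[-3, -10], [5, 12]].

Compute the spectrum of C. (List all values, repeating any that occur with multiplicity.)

det(C - sI) = (-3 - s)(12 - s) - (-10)·(5) = s^2 - 9s + 14.
This factors as (s - 2)·(s - 7) = 0.
Eigenvalues: 2, 7.

2, 7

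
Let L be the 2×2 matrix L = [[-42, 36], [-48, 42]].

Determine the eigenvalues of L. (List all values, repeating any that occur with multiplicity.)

det(L - λI) = (-42 - λ)(42 - λ) - (36)·(-48) = λ^2 - 36.
This factors as (λ + 6)·(λ - 6) = 0.
Eigenvalues: -6, 6.

-6, 6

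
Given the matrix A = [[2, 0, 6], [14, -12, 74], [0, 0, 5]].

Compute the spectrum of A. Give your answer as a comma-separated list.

The characteristic polynomial is p(λ) = det(λI - A).
Cofactor expansion gives p(λ) = λ^3 + 5λ^2 - 74λ + 120.
Rational-root test: λ = 2 gives p(2) = 0.
Factor out (λ - 2): p(λ) = (λ - 2)·(λ^2 + 7λ - 60).
The quadratic factors as (λ + 12)·(λ - 5).
Eigenvalues: -12, 2, 5.

-12, 2, 5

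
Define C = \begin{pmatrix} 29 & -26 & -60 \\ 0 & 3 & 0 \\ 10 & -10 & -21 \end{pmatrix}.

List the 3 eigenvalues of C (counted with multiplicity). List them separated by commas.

-1, 3, 9

Compute the characteristic polynomial p(λ) = det(λI - C).
Expanding the 3×3 determinant: p(λ) = λ^3 - 11λ^2 + 15λ + 27.
Rational-root test: λ = -1 gives p(-1) = 0.
Factor out (λ + 1): p(λ) = (λ + 1)·(λ^2 - 12λ + 27).
The quadratic factors as (λ - 3)·(λ - 9).
Eigenvalues: -1, 3, 9.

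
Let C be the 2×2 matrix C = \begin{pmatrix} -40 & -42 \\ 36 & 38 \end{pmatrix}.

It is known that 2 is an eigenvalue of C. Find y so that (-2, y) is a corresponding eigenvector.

2

We need (C - 2I)v = 0.
C - 2I = [[-42, -42], [36, 36]].
Row 1: (-42)·-2 + (-42)·y = 0
Row 2: (36)·-2 + (36)·y = 0
Solving gives y = 2.
Check: C·(-2, 2) = (-4, 4) = 2·(-2, 2).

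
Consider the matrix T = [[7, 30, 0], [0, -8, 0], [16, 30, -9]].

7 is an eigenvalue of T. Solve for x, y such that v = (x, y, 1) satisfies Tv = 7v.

We need (T - 7I)v = 0.
T - 7I = [[0, 30, 0], [0, -15, 0], [16, 30, -16]].
Row 1: (0)·x + (30)·y + (0)·1 = 0
Row 2: (0)·x + (-15)·y + (0)·1 = 0
Row 3: (16)·x + (30)·y + (-16)·1 = 0
Solving gives x = 1, y = 0.
Check: T·(1, 0, 1) = (7, 0, 7) = 7·(1, 0, 1).

1, 0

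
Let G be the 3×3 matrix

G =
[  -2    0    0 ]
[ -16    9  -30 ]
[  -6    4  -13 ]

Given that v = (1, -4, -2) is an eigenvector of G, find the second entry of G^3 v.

32

First find the eigenvalue: Gv = (-2, 8, 4) = -2·(1, -4, -2), so λ = -2.
Then G^3 v = λ^3·v = (-2)^3·(1, -4, -2) = -8·(1, -4, -2) = (-8, 32, 16).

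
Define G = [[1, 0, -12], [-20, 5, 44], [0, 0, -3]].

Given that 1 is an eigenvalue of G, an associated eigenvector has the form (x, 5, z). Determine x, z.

We need (G - 1I)v = 0.
G - 1I = [[0, 0, -12], [-20, 4, 44], [0, 0, -4]].
Row 1: (0)·x + (0)·5 + (-12)·z = 0
Row 2: (-20)·x + (4)·5 + (44)·z = 0
Row 3: (0)·x + (0)·5 + (-4)·z = 0
Solving gives x = 1, z = 0.
Check: G·(1, 5, 0) = (1, 5, 0) = 1·(1, 5, 0).

1, 0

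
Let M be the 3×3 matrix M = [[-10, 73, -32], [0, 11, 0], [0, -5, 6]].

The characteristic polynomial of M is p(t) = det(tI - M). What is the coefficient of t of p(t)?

p(t) = t^3 - 7t^2 - 104t + 660.
The coefficient of t is -104.

-104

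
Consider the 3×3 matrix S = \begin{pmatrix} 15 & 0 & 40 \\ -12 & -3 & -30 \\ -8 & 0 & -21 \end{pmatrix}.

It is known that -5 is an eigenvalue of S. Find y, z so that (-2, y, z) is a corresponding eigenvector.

We need (S + 5I)v = 0.
S + 5I = [[20, 0, 40], [-12, 2, -30], [-8, 0, -16]].
Row 1: (20)·-2 + (0)·y + (40)·z = 0
Row 2: (-12)·-2 + (2)·y + (-30)·z = 0
Row 3: (-8)·-2 + (0)·y + (-16)·z = 0
Solving gives y = 3, z = 1.
Check: S·(-2, 3, 1) = (10, -15, -5) = -5·(-2, 3, 1).

3, 1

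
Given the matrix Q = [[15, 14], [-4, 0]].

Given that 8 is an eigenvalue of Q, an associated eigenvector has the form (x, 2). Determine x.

We need (Q - 8I)v = 0.
Q - 8I = [[7, 14], [-4, -8]].
Row 1: (7)·x + (14)·2 = 0
Row 2: (-4)·x + (-8)·2 = 0
Solving gives x = -4.
Check: Q·(-4, 2) = (-32, 16) = 8·(-4, 2).

-4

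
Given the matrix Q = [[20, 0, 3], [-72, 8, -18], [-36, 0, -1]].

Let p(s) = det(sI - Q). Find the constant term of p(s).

p(s) = s^3 - 27s^2 + 240s - 704.
The constant term is -704.

-704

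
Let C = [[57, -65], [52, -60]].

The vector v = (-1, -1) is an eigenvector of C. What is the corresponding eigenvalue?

-8

Compute Cv: C·(-1, -1) = (8, 8).
Since Cv = λv, compare component 1: 8 = λ·-1, so λ = -8.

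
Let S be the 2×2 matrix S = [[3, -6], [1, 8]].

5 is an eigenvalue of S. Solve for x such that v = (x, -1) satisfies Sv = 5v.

3

We need (S - 5I)v = 0.
S - 5I = [[-2, -6], [1, 3]].
Row 1: (-2)·x + (-6)·-1 = 0
Row 2: (1)·x + (3)·-1 = 0
Solving gives x = 3.
Check: S·(3, -1) = (15, -5) = 5·(3, -1).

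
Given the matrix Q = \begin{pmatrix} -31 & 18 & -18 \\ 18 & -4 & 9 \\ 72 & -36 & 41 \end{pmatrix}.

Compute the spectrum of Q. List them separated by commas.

Compute the characteristic polynomial p(s) = det(sI - Q).
Expanding along the first row, p(s) = s^3 - 6s^2 - 15s + 100.
Since p(-4) = 0, s = -4 is a root.
Factor out (s + 4): p(s) = (s + 4)·(s^2 - 10s + 25).
The quadratic factor is (s - 5)^2.
Eigenvalues: -4, 5, 5.

-4, 5, 5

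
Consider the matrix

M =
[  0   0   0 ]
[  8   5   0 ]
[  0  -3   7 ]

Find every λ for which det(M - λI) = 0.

M is lower triangular, so its eigenvalues are the diagonal entries.
Diagonal: 0, 5, 7.

0, 5, 7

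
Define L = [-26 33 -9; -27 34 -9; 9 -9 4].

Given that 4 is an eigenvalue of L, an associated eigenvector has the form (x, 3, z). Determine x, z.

We need (L - 4I)v = 0.
L - 4I = [[-30, 33, -9], [-27, 30, -9], [9, -9, 0]].
Row 1: (-30)·x + (33)·3 + (-9)·z = 0
Row 2: (-27)·x + (30)·3 + (-9)·z = 0
Row 3: (9)·x + (-9)·3 + (0)·z = 0
Solving gives x = 3, z = 1.
Check: L·(3, 3, 1) = (12, 12, 4) = 4·(3, 3, 1).

3, 1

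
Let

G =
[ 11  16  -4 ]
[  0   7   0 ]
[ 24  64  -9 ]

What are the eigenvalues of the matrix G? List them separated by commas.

The characteristic polynomial is p(s) = det(sI - G).
Cofactor expansion gives p(s) = s^3 - 9s^2 + 11s + 21.
Rational-root test: s = 7 gives p(7) = 0.
Dividing by (s - 7) leaves s^2 - 2s - 3.
The quadratic factors as (s + 1)·(s - 3).
Eigenvalues: -1, 3, 7.

-1, 3, 7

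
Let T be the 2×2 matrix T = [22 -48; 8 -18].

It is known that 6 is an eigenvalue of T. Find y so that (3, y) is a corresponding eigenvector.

1

We need (T - 6I)v = 0.
T - 6I = [[16, -48], [8, -24]].
Row 1: (16)·3 + (-48)·y = 0
Row 2: (8)·3 + (-24)·y = 0
Solving gives y = 1.
Check: T·(3, 1) = (18, 6) = 6·(3, 1).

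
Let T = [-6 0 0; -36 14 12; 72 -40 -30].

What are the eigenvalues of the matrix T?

-10, -6, -6

The characteristic polynomial is p(λ) = det(λI - T).
Expanding the 3×3 determinant: p(λ) = λ^3 + 22λ^2 + 156λ + 360.
Try λ = -10: p(-10) = 0, so -10 is a root.
Dividing by (λ + 10) leaves λ^2 + 12λ + 36.
The quadratic factor is (λ + 6)^2.
Eigenvalues: -10, -6, -6.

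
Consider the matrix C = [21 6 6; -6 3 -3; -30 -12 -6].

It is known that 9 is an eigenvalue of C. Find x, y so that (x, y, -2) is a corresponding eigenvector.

We need (C - 9I)v = 0.
C - 9I = [[12, 6, 6], [-6, -6, -3], [-30, -12, -15]].
Row 1: (12)·x + (6)·y + (6)·-2 = 0
Row 2: (-6)·x + (-6)·y + (-3)·-2 = 0
Row 3: (-30)·x + (-12)·y + (-15)·-2 = 0
Solving gives x = 1, y = 0.
Check: C·(1, 0, -2) = (9, 0, -18) = 9·(1, 0, -2).

1, 0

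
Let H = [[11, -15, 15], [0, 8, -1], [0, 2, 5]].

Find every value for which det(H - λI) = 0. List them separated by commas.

6, 7, 11

Set up det(sI - H) = 0.
Expanding along the first row, p(s) = s^3 - 24s^2 + 185s - 462.
Try s = 6: p(6) = 0, so 6 is a root.
Factor out (s - 6): p(s) = (s - 6)·(s^2 - 18s + 77).
The quadratic factors as (s - 7)·(s - 11).
Eigenvalues: 6, 7, 11.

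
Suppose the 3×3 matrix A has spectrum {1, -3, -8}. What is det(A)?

det(A) is the product of the eigenvalues: (1) · (-3) · (-8) = 24.

24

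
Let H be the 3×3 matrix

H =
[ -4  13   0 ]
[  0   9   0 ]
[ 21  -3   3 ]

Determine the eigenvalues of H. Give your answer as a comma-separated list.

Compute the characteristic polynomial p(μ) = det(μI - H).
Expanding along the first row, p(μ) = μ^3 - 8μ^2 - 21μ + 108.
Since p(-4) = 0, μ = -4 is a root.
Dividing by (μ + 4) leaves μ^2 - 12μ + 27.
The quadratic factors as (μ - 3)·(μ - 9).
Eigenvalues: -4, 3, 9.

-4, 3, 9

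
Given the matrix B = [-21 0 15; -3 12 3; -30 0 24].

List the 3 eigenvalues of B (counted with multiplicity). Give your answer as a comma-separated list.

Set up det(lambda·I - B) = 0.
Expanding the 3×3 determinant: p(lambda) = lambda^3 - 15·lambda^2 - 18·lambda + 648.
Rational-root test: lambda = -6 gives p(-6) = 0.
Factor out (lambda + 6): p(lambda) = (lambda + 6)·(lambda^2 - 21·lambda + 108).
The quadratic factors as (lambda - 9)·(lambda - 12).
Eigenvalues: -6, 9, 12.

-6, 9, 12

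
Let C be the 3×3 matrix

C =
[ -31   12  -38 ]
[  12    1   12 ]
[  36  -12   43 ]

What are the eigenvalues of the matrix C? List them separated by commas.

Set up det(tI - C) = 0.
Expanding the 3×3 determinant: p(t) = t^3 - 13t^2 + 47t - 35.
Since p(7) = 0, t = 7 is a root.
Factor out (t - 7): p(t) = (t - 7)·(t^2 - 6t + 5).
The quadratic factors as (t - 1)·(t - 5).
Eigenvalues: 1, 5, 7.

1, 5, 7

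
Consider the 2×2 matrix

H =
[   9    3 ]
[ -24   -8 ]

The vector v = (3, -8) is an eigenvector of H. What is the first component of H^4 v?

3

First find the eigenvalue: Hv = (3, -8) = 1·(3, -8), so λ = 1.
Then H^4 v = λ^4·v = 1^4·(3, -8) = 1·(3, -8) = (3, -8).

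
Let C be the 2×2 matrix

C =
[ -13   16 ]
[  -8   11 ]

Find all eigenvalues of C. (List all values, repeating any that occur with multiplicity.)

-5, 3

det(C - sI) = (-13 - s)(11 - s) - (16)·(-8) = s^2 + 2s - 15.
This factors as (s + 5)·(s - 3) = 0.
Eigenvalues: -5, 3.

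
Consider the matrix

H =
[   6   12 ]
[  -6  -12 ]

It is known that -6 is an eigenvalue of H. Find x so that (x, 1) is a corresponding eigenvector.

We need (H + 6I)v = 0.
H + 6I = [[12, 12], [-6, -6]].
Row 1: (12)·x + (12)·1 = 0
Row 2: (-6)·x + (-6)·1 = 0
Solving gives x = -1.
Check: H·(-1, 1) = (6, -6) = -6·(-1, 1).

-1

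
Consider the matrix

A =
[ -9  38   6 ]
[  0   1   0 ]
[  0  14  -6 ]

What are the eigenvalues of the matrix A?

Compute the characteristic polynomial p(μ) = det(μI - A).
Cofactor expansion gives p(μ) = μ^3 + 14μ^2 + 39μ - 54.
Rational-root test: μ = 1 gives p(1) = 0.
Factor out (μ - 1): p(μ) = (μ - 1)·(μ^2 + 15μ + 54).
The quadratic factors as (μ + 9)·(μ + 6).
Eigenvalues: -9, -6, 1.

-9, -6, 1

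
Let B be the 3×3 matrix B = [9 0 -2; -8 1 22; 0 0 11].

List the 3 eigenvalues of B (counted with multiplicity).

Set up det(λI - B) = 0.
Cofactor expansion gives p(λ) = λ^3 - 21λ^2 + 119λ - 99.
Try λ = 1: p(1) = 0, so 1 is a root.
Factor out (λ - 1): p(λ) = (λ - 1)·(λ^2 - 20λ + 99).
The quadratic factors as (λ - 9)·(λ - 11).
Eigenvalues: 1, 9, 11.

1, 9, 11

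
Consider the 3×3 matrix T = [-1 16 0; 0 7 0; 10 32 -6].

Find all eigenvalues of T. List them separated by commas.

-6, -1, 7

Compute the characteristic polynomial p(λ) = det(λI - T).
Expanding the 3×3 determinant: p(λ) = λ^3 - 43λ - 42.
Try λ = -6: p(-6) = 0, so -6 is a root.
Dividing by (λ + 6) leaves λ^2 - 6λ - 7.
The quadratic factors as (λ + 1)·(λ - 7).
Eigenvalues: -6, -1, 7.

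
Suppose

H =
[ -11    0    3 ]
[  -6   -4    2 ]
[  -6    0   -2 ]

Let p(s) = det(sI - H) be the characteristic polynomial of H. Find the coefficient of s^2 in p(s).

17

The coefficient of s^2 of det(sI - H) is −trace(H).
trace(H) = (-11) + (-4) + (-2) = -17, so the coefficient is 17.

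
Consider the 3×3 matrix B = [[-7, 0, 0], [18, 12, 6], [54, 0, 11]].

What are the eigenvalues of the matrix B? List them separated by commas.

Set up det(sI - B) = 0.
Expanding along the first row, p(s) = s^3 - 16s^2 - 29s + 924.
Try s = 12: p(12) = 0, so 12 is a root.
Dividing by (s - 12) leaves s^2 - 4s - 77.
The quadratic factors as (s + 7)·(s - 11).
Eigenvalues: -7, 11, 12.

-7, 11, 12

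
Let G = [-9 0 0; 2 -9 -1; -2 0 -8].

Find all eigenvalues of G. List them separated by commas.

-9, -9, -8

Set up det(sI - G) = 0.
Cofactor expansion gives p(s) = s^3 + 26s^2 + 225s + 648.
Try s = -8: p(-8) = 0, so -8 is a root.
Factor out (s + 8): p(s) = (s + 8)·(s^2 + 18s + 81).
The quadratic factor is (s + 9)^2.
Eigenvalues: -9, -9, -8.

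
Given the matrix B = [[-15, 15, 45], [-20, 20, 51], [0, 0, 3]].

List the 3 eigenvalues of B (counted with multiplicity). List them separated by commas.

0, 3, 5

The characteristic polynomial is p(λ) = det(λI - B).
Expanding the 3×3 determinant: p(λ) = λ^3 - 8λ^2 + 15λ.
Since p(3) = 0, λ = 3 is a root.
Dividing by (λ - 3) leaves λ^2 - 5λ.
The quadratic factors as λ·(λ - 5).
Eigenvalues: 0, 3, 5.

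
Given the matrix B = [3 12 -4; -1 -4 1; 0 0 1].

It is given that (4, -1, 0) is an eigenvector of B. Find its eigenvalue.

Compute Bv: B·(4, -1, 0) = (0, 0, 0).
Since Bv = λv, compare component 1: 0 = λ·4, so λ = 0.

0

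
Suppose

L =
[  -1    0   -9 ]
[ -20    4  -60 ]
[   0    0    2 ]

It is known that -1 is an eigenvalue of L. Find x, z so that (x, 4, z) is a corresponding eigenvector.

1, 0

We need (L + 1I)v = 0.
L + 1I = [[0, 0, -9], [-20, 5, -60], [0, 0, 3]].
Row 1: (0)·x + (0)·4 + (-9)·z = 0
Row 2: (-20)·x + (5)·4 + (-60)·z = 0
Row 3: (0)·x + (0)·4 + (3)·z = 0
Solving gives x = 1, z = 0.
Check: L·(1, 4, 0) = (-1, -4, 0) = -1·(1, 4, 0).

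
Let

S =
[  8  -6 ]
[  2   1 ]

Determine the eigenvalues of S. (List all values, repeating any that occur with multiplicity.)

det(S - λI) = (8 - λ)(1 - λ) - (-6)·(2) = λ^2 - 9λ + 20.
This factors as (λ - 4)·(λ - 5) = 0.
Eigenvalues: 4, 5.

4, 5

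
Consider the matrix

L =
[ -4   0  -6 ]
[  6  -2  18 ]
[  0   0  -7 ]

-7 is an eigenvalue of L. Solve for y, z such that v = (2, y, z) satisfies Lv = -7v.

-6, 1

We need (L + 7I)v = 0.
L + 7I = [[3, 0, -6], [6, 5, 18], [0, 0, 0]].
Row 1: (3)·2 + (0)·y + (-6)·z = 0
Row 2: (6)·2 + (5)·y + (18)·z = 0
Row 3: (0)·2 + (0)·y + (0)·z = 0
Solving gives y = -6, z = 1.
Check: L·(2, -6, 1) = (-14, 42, -7) = -7·(2, -6, 1).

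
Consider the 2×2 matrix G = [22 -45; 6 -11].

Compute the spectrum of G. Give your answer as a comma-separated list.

det(G - sI) = (22 - s)(-11 - s) - (-45)·(6) = s^2 - 11s + 28.
This factors as (s - 4)·(s - 7) = 0.
Eigenvalues: 4, 7.

4, 7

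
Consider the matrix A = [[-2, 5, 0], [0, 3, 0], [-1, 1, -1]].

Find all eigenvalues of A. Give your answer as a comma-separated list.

-2, -1, 3

The characteristic polynomial is p(λ) = det(λI - A).
Expanding along the first row, p(λ) = λ^3 - 7λ - 6.
Try λ = -1: p(-1) = 0, so -1 is a root.
Factor out (λ + 1): p(λ) = (λ + 1)·(λ^2 - λ - 6).
The quadratic factors as (λ + 2)·(λ - 3).
Eigenvalues: -2, -1, 3.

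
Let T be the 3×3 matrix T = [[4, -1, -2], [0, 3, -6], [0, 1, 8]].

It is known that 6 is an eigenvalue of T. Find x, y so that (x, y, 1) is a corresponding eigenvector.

We need (T - 6I)v = 0.
T - 6I = [[-2, -1, -2], [0, -3, -6], [0, 1, 2]].
Row 1: (-2)·x + (-1)·y + (-2)·1 = 0
Row 2: (0)·x + (-3)·y + (-6)·1 = 0
Row 3: (0)·x + (1)·y + (2)·1 = 0
Solving gives x = 0, y = -2.
Check: T·(0, -2, 1) = (0, -12, 6) = 6·(0, -2, 1).

0, -2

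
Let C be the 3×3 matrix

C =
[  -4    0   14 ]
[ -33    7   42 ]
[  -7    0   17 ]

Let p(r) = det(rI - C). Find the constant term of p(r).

-210

p(r) = r^3 - 20r^2 + 121r - 210.
The constant term is -210.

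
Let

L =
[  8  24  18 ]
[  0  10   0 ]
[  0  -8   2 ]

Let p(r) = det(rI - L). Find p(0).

-160

p(0) = det(0·I − L) = det(−L) = (−1)^3·det(L).
det(L) = 160, so p(0) = -160.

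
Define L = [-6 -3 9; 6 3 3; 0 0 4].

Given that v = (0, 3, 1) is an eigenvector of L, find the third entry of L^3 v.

First find the eigenvalue: Lv = (0, 12, 4) = 4·(0, 3, 1), so λ = 4.
Then L^3 v = λ^3·v = 4^3·(0, 3, 1) = 64·(0, 3, 1) = (0, 192, 64).

64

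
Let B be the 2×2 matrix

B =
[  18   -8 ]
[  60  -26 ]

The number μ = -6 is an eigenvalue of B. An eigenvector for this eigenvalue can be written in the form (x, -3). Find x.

-1

We need (B + 6I)v = 0.
B + 6I = [[24, -8], [60, -20]].
Row 1: (24)·x + (-8)·-3 = 0
Row 2: (60)·x + (-20)·-3 = 0
Solving gives x = -1.
Check: B·(-1, -3) = (6, 18) = -6·(-1, -3).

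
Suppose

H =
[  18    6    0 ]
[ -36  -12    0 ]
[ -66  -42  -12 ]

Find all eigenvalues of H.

-12, 0, 6

Compute the characteristic polynomial p(s) = det(sI - H).
Cofactor expansion gives p(s) = s^3 + 6s^2 - 72s.
Since p(6) = 0, s = 6 is a root.
Dividing by (s - 6) leaves s^2 + 12s.
The quadratic factors as (s + 12)·s.
Eigenvalues: -12, 0, 6.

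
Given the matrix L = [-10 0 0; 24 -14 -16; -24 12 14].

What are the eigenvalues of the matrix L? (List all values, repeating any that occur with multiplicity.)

The characteristic polynomial is p(t) = det(tI - L).
Expanding along the first row, p(t) = t^3 + 10t^2 - 4t - 40.
Rational-root test: t = -2 gives p(-2) = 0.
Dividing by (t + 2) leaves t^2 + 8t - 20.
The quadratic factors as (t + 10)·(t - 2).
Eigenvalues: -10, -2, 2.

-10, -2, 2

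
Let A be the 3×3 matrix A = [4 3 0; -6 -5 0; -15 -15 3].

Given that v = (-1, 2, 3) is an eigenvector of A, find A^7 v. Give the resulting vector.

First find the eigenvalue: Av = (2, -4, -6) = -2·(-1, 2, 3), so λ = -2.
Then A^7 v = λ^7·v = (-2)^7·(-1, 2, 3) = -128·(-1, 2, 3) = (128, -256, -384).

(128, -256, -384)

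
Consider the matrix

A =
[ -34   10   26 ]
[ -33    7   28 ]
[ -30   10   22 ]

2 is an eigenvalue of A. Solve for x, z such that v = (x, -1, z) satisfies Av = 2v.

We need (A - 2I)v = 0.
A - 2I = [[-36, 10, 26], [-33, 5, 28], [-30, 10, 20]].
Row 1: (-36)·x + (10)·-1 + (26)·z = 0
Row 2: (-33)·x + (5)·-1 + (28)·z = 0
Row 3: (-30)·x + (10)·-1 + (20)·z = 0
Solving gives x = -1, z = -1.
Check: A·(-1, -1, -1) = (-2, -2, -2) = 2·(-1, -1, -1).

-1, -1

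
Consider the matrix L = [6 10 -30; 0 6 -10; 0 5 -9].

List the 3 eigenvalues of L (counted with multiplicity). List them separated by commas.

Compute the characteristic polynomial p(λ) = det(λI - L).
Expanding the 3×3 determinant: p(λ) = λ^3 - 3λ^2 - 22λ + 24.
Rational-root test: λ = -4 gives p(-4) = 0.
Dividing by (λ + 4) leaves λ^2 - 7λ + 6.
The quadratic factors as (λ - 1)·(λ - 6).
Eigenvalues: -4, 1, 6.

-4, 1, 6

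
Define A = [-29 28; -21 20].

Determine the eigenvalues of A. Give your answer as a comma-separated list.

det(A - tI) = (-29 - t)(20 - t) - (28)·(-21) = t^2 + 9t + 8.
This factors as (t + 8)·(t + 1) = 0.
Eigenvalues: -8, -1.

-8, -1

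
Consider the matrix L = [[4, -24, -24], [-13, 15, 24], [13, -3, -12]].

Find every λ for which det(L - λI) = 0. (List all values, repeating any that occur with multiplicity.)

-9, 4, 12

Set up det(λI - L) = 0.
Expanding the 3×3 determinant: p(λ) = λ^3 - 7λ^2 - 96λ + 432.
Since p(12) = 0, λ = 12 is a root.
Dividing by (λ - 12) leaves λ^2 + 5λ - 36.
The quadratic factors as (λ + 9)·(λ - 4).
Eigenvalues: -9, 4, 12.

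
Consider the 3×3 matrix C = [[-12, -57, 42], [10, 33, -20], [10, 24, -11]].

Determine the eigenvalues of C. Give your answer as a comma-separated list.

-2, 3, 9

Set up det(tI - C) = 0.
Cofactor expansion gives p(t) = t^3 - 10t^2 + 3t + 54.
Since p(9) = 0, t = 9 is a root.
Dividing by (t - 9) leaves t^2 - t - 6.
The quadratic factors as (t + 2)·(t - 3).
Eigenvalues: -2, 3, 9.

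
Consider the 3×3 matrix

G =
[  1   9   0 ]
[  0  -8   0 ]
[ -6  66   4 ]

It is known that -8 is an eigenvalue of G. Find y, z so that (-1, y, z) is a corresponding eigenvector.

1, -6

We need (G + 8I)v = 0.
G + 8I = [[9, 9, 0], [0, 0, 0], [-6, 66, 12]].
Row 1: (9)·-1 + (9)·y + (0)·z = 0
Row 2: (0)·-1 + (0)·y + (0)·z = 0
Row 3: (-6)·-1 + (66)·y + (12)·z = 0
Solving gives y = 1, z = -6.
Check: G·(-1, 1, -6) = (8, -8, 48) = -8·(-1, 1, -6).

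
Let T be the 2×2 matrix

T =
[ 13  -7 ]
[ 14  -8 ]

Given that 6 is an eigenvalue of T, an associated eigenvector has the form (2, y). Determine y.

2

We need (T - 6I)v = 0.
T - 6I = [[7, -7], [14, -14]].
Row 1: (7)·2 + (-7)·y = 0
Row 2: (14)·2 + (-14)·y = 0
Solving gives y = 2.
Check: T·(2, 2) = (12, 12) = 6·(2, 2).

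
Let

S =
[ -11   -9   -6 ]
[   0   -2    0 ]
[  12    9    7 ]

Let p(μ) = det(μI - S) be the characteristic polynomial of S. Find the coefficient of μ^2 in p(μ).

6

The coefficient of μ^2 of det(μI - S) is −trace(S).
trace(S) = (-11) + (-2) + (7) = -6, so the coefficient is 6.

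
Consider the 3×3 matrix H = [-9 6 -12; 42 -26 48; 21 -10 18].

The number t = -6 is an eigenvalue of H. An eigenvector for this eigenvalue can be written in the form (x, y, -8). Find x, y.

2, -15

We need (H + 6I)v = 0.
H + 6I = [[-3, 6, -12], [42, -20, 48], [21, -10, 24]].
Row 1: (-3)·x + (6)·y + (-12)·-8 = 0
Row 2: (42)·x + (-20)·y + (48)·-8 = 0
Row 3: (21)·x + (-10)·y + (24)·-8 = 0
Solving gives x = 2, y = -15.
Check: H·(2, -15, -8) = (-12, 90, 48) = -6·(2, -15, -8).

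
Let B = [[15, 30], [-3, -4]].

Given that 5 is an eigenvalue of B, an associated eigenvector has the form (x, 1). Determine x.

-3

We need (B - 5I)v = 0.
B - 5I = [[10, 30], [-3, -9]].
Row 1: (10)·x + (30)·1 = 0
Row 2: (-3)·x + (-9)·1 = 0
Solving gives x = -3.
Check: B·(-3, 1) = (-15, 5) = 5·(-3, 1).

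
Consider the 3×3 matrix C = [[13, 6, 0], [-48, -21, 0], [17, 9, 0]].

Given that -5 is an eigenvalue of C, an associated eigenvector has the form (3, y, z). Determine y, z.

We need (C + 5I)v = 0.
C + 5I = [[18, 6, 0], [-48, -16, 0], [17, 9, 5]].
Row 1: (18)·3 + (6)·y + (0)·z = 0
Row 2: (-48)·3 + (-16)·y + (0)·z = 0
Row 3: (17)·3 + (9)·y + (5)·z = 0
Solving gives y = -9, z = 6.
Check: C·(3, -9, 6) = (-15, 45, -30) = -5·(3, -9, 6).

-9, 6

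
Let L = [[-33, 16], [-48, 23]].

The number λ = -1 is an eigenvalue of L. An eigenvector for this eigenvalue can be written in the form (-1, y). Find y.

-2

We need (L + 1I)v = 0.
L + 1I = [[-32, 16], [-48, 24]].
Row 1: (-32)·-1 + (16)·y = 0
Row 2: (-48)·-1 + (24)·y = 0
Solving gives y = -2.
Check: L·(-1, -2) = (1, 2) = -1·(-1, -2).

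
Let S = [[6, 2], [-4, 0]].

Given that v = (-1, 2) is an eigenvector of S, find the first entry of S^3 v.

First find the eigenvalue: Sv = (-2, 4) = 2·(-1, 2), so λ = 2.
Then S^3 v = λ^3·v = 2^3·(-1, 2) = 8·(-1, 2) = (-8, 16).

-8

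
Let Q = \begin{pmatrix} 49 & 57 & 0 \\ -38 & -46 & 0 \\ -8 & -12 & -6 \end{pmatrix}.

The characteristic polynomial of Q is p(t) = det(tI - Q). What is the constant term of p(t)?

-528

p(t) = t^3 + 3t^2 - 106t - 528.
The constant term is -528.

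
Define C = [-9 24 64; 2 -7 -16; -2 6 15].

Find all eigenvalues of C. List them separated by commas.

The characteristic polynomial is p(t) = det(tI - C).
Expanding along the first row, p(t) = t^3 + t^2 - t - 1.
Try t = -1: p(-1) = 0, so -1 is a root.
Dividing by (t + 1) leaves t^2 - 1.
The quadratic factors as (t + 1)·(t - 1).
Eigenvalues: -1, -1, 1.

-1, -1, 1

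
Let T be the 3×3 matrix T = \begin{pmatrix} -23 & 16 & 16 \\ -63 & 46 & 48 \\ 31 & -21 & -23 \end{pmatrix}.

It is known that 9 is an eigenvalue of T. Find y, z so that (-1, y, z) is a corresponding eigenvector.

We need (T - 9I)v = 0.
T - 9I = [[-32, 16, 16], [-63, 37, 48], [31, -21, -32]].
Row 1: (-32)·-1 + (16)·y + (16)·z = 0
Row 2: (-63)·-1 + (37)·y + (48)·z = 0
Row 3: (31)·-1 + (-21)·y + (-32)·z = 0
Solving gives y = -3, z = 1.
Check: T·(-1, -3, 1) = (-9, -27, 9) = 9·(-1, -3, 1).

-3, 1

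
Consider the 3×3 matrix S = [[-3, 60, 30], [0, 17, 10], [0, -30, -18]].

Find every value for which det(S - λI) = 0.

The characteristic polynomial is p(s) = det(sI - S).
Expanding the 3×3 determinant: p(s) = s^3 + 4s^2 - 3s - 18.
Try s = 2: p(2) = 0, so 2 is a root.
Dividing by (s - 2) leaves s^2 + 6s + 9.
The quadratic factor is (s + 3)^2.
Eigenvalues: -3, -3, 2.

-3, -3, 2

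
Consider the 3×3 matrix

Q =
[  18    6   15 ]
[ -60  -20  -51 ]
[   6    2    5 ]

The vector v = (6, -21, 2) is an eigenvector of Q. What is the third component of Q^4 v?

32

First find the eigenvalue: Qv = (12, -42, 4) = 2·(6, -21, 2), so λ = 2.
Then Q^4 v = λ^4·v = 2^4·(6, -21, 2) = 16·(6, -21, 2) = (96, -336, 32).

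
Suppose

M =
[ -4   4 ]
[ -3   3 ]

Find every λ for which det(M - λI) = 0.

det(M - λI) = (-4 - λ)(3 - λ) - (4)·(-3) = λ^2 + λ.
This factors as (λ + 1)·λ = 0.
Eigenvalues: -1, 0.

-1, 0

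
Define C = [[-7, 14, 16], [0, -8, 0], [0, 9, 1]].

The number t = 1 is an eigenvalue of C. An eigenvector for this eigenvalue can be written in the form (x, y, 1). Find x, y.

2, 0

We need (C - 1I)v = 0.
C - 1I = [[-8, 14, 16], [0, -9, 0], [0, 9, 0]].
Row 1: (-8)·x + (14)·y + (16)·1 = 0
Row 2: (0)·x + (-9)·y + (0)·1 = 0
Row 3: (0)·x + (9)·y + (0)·1 = 0
Solving gives x = 2, y = 0.
Check: C·(2, 0, 1) = (2, 0, 1) = 1·(2, 0, 1).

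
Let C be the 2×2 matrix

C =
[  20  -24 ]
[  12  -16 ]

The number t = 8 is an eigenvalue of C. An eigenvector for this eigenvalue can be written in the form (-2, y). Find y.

-1

We need (C - 8I)v = 0.
C - 8I = [[12, -24], [12, -24]].
Row 1: (12)·-2 + (-24)·y = 0
Row 2: (12)·-2 + (-24)·y = 0
Solving gives y = -1.
Check: C·(-2, -1) = (-16, -8) = 8·(-2, -1).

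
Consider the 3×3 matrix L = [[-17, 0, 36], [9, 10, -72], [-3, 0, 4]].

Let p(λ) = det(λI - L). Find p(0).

p(0) = det(0·I − L) = det(−L) = (−1)^3·det(L).
det(L) = 400, so p(0) = -400.

-400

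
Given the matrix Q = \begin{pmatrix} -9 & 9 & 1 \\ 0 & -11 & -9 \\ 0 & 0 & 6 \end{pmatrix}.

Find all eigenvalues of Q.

-11, -9, 6

Q is upper triangular, so its eigenvalues are the diagonal entries.
Diagonal: -9, -11, 6.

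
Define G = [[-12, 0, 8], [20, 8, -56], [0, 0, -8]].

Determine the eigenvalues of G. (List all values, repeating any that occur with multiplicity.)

-12, -8, 8

Set up det(rI - G) = 0.
Cofactor expansion gives p(r) = r^3 + 12r^2 - 64r - 768.
Rational-root test: r = -8 gives p(-8) = 0.
Dividing by (r + 8) leaves r^2 + 4r - 96.
The quadratic factors as (r + 12)·(r - 8).
Eigenvalues: -12, -8, 8.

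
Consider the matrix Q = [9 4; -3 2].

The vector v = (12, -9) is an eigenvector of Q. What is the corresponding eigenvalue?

6

Compute Qv: Q·(12, -9) = (72, -54).
Since Qv = λv, compare component 1: 72 = λ·12, so λ = 6.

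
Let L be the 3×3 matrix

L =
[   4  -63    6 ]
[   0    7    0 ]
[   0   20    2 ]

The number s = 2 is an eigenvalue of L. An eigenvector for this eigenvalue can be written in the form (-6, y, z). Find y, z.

We need (L - 2I)v = 0.
L - 2I = [[2, -63, 6], [0, 5, 0], [0, 20, 0]].
Row 1: (2)·-6 + (-63)·y + (6)·z = 0
Row 2: (0)·-6 + (5)·y + (0)·z = 0
Row 3: (0)·-6 + (20)·y + (0)·z = 0
Solving gives y = 0, z = 2.
Check: L·(-6, 0, 2) = (-12, 0, 4) = 2·(-6, 0, 2).

0, 2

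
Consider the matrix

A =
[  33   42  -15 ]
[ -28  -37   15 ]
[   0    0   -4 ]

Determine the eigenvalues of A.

Set up det(λI - A) = 0.
Cofactor expansion gives p(λ) = λ^3 + 8λ^2 - 29λ - 180.
Try λ = -4: p(-4) = 0, so -4 is a root.
Dividing by (λ + 4) leaves λ^2 + 4λ - 45.
The quadratic factors as (λ + 9)·(λ - 5).
Eigenvalues: -9, -4, 5.

-9, -4, 5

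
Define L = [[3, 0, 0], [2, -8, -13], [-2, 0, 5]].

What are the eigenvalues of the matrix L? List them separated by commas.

-8, 3, 5

Compute the characteristic polynomial p(μ) = det(μI - L).
Expanding the 3×3 determinant: p(μ) = μ^3 - 49μ + 120.
Rational-root test: μ = -8 gives p(-8) = 0.
Dividing by (μ + 8) leaves μ^2 - 8μ + 15.
The quadratic factors as (μ - 3)·(μ - 5).
Eigenvalues: -8, 3, 5.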